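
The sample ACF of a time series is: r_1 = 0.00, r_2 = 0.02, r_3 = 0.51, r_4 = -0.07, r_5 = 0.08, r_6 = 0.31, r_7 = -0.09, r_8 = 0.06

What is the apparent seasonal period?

3

The largest autocorrelation is r_3 = 0.51, with a weaker echo at lag 6 (0.31); the remaining lags stay at or below 0.08.
The dominant spike at lag 3 indicates a seasonal period of 3.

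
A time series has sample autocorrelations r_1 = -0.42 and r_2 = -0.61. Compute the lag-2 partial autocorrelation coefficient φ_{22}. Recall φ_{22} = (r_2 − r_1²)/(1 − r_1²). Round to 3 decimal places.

-0.955

φ_{22} = (r_2 − r_1²) / (1 − r_1²)
r_1² = (-0.42)² = 0.1764
Numerator = -0.61 − 0.1764 = -0.7864; denominator = 1 − 0.1764 = 0.8236
φ_{22} = -0.7864 / 0.8236 = -0.955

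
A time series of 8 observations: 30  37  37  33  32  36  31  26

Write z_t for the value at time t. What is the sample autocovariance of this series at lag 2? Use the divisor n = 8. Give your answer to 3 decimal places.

Mean z̄ = (30 + 37 + 37 + 33 + 32 + 36 + 31 + 26)/8 = 32.7500
Σ_{t=1}^{6}(z_t−z̄)(z_{t+2}−z̄) = -33.6250
γ_2 = -33.6250 / 8 = -4.203

-4.203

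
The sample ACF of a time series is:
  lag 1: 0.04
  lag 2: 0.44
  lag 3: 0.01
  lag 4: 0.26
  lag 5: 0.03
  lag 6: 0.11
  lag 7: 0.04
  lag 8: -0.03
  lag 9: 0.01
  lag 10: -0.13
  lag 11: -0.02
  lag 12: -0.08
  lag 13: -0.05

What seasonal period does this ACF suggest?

2

The largest autocorrelation is r_2 = 0.44, with a weaker echo at lag 4 (0.26); the remaining lags stay at or below 0.11.
The dominant spike at lag 2 indicates a seasonal period of 2.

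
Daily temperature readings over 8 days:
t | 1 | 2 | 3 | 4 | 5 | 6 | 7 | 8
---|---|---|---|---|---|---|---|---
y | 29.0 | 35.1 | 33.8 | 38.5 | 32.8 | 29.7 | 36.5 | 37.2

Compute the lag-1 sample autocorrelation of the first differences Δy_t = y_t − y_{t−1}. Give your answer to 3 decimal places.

-0.303

First differences Δy: 6.1, -1.3, 4.7, -5.7, -3.1, 6.8, 0.7
Mean of differences = 1.1714
Numerator Σ(Δy_t−Δȳ)(Δy_{t+1}−Δȳ) = -42.4922
Denominator Σ(Δy_t−Δȳ)² = 140.2143
r_1(Δy) = -42.4922 / 140.2143 = -0.303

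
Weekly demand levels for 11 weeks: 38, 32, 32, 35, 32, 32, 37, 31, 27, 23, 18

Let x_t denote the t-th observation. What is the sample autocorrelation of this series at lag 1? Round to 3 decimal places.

Mean x̄ = (38 + 32 + 32 + 35 + 32 + 32 + 37 + 31 + 27 + 23 + 18)/11 = 30.6364
Numerator Σ_{t=1}^{10}(x_t−x̄)(x_{t+1}−x̄) = 159.5950
Denominator Σ(x_t−x̄)² = 352.5455
r_1 = 159.5950 / 352.5455 = 0.453

0.453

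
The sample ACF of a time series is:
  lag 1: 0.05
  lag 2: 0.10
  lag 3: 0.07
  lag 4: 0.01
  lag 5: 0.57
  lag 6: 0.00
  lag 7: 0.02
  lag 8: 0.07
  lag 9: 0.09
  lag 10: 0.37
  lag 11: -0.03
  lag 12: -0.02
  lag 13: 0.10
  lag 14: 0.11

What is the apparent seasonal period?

The largest autocorrelation is r_5 = 0.57, with a weaker echo at lag 10 (0.37); the remaining lags stay at or below 0.11.
The dominant spike at lag 5 indicates a seasonal period of 5.

5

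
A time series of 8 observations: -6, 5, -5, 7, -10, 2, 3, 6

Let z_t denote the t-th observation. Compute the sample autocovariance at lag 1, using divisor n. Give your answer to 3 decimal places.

-19.570

Mean z̄ = (-6 + 5 − 5 + 7 − 10 + 2 + 3 + 6)/8 = 0.2500
Deviations: -6.2500, 4.7500, -5.2500, 6.7500, -10.2500, 1.7500, 2.7500, 5.7500
Σ_{t=1}^{7}(z_t−z̄)(z_{t+1}−z̄) = -156.5625
γ_1 = -156.5625 / 8 = -19.570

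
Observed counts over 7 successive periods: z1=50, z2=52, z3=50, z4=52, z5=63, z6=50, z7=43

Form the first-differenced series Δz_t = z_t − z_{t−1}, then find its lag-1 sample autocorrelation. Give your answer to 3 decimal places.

First differences Δz: 2, -2, 2, 11, -13, -7
Mean of differences = -1.1667
Numerator Σ(Δz_t−Δz̄)(Δz_{t+1}−Δz̄) = -41.6944
Denominator Σ(Δz_t−Δz̄)² = 342.8333
r_1(Δz) = -41.6944 / 342.8333 = -0.122

-0.122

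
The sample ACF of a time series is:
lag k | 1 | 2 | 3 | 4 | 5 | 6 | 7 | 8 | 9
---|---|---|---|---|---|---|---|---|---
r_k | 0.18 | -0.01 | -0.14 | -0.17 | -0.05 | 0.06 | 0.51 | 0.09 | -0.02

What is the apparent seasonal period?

The largest autocorrelation is r_7 = 0.51; the remaining lags stay at or below 0.18.
The dominant spike at lag 7 indicates a seasonal period of 7.

7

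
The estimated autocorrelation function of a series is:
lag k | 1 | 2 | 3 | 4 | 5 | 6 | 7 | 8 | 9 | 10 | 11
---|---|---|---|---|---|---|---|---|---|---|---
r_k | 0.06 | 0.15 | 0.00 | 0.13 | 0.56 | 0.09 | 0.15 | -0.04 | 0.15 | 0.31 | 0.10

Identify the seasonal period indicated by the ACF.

5

The largest autocorrelation is r_5 = 0.56, with a weaker echo at lag 10 (0.31); the remaining lags stay at or below 0.15.
The dominant spike at lag 5 indicates a seasonal period of 5.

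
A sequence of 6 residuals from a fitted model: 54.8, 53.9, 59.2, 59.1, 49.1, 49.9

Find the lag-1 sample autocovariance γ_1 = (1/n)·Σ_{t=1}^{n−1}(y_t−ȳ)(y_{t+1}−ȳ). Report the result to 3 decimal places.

3.190

Mean ȳ = (54.8 + 53.9 + 59.2 + 59.1 + 49.1 + 49.9)/6 = 54.3333
Deviations: 0.4667, -0.4333, 4.8667, 4.7667, -5.2333, -4.4333
Σ_{t=1}^{5}(y_t−ȳ)(y_{t+1}−ȳ) = 19.1422
γ_1 = 19.1422 / 6 = 3.190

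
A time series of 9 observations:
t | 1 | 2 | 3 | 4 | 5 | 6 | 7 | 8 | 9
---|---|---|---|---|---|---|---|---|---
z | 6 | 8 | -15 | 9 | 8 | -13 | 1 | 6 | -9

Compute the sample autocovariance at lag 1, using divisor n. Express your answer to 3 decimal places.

-33.384

Mean z̄ = (6 + 8 − 15 + 9 + 8 − 13 + 1 + 6 − 9)/9 = 0.1111
Σ_{t=1}^{8}(z_t−z̄)(z_{t+1}−z̄) = -300.4568
γ_1 = -300.4568 / 9 = -33.384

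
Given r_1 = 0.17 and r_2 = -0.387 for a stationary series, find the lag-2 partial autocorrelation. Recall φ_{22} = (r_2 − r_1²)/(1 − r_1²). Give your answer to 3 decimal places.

φ_{22} = (r_2 − r_1²) / (1 − r_1²)
r_1² = (0.17)² = 0.0289
Numerator = -0.387 − 0.0289 = -0.4159; denominator = 1 − 0.0289 = 0.9711
φ_{22} = -0.4159 / 0.9711 = -0.428

-0.428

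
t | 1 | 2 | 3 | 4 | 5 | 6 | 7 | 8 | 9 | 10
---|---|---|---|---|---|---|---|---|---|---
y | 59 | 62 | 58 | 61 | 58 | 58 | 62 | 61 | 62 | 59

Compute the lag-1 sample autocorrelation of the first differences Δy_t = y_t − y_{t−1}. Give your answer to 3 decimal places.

First differences Δy: 3, -4, 3, -3, 0, 4, -1, 1, -3
Mean of differences = 0.0000
Numerator Σ(Δy_t−Δȳ)(Δy_{t+1}−Δȳ) = -41.0000
Denominator Σ(Δy_t−Δȳ)² = 70.0000
r_1(Δy) = -41.0000 / 70.0000 = -0.586

-0.586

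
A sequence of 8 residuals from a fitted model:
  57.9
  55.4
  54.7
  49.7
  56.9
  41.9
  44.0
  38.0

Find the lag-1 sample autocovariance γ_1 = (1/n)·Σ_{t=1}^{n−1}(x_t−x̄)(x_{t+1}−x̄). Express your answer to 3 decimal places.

Mean x̄ = (57.9 + 55.4 + 54.7 + 49.7 + 56.9 + 41.9 + 44.0 + 38.0)/8 = 49.8125
Deviations: 8.0875, 5.5875, 4.8875, -0.1125, 7.0875, -7.9125, -5.8125, -11.8125
Σ_{t=1}^{7}(x_t−x̄)(x_{t+1}−x̄) = 129.7223
γ_1 = 129.7223 / 8 = 16.215

16.215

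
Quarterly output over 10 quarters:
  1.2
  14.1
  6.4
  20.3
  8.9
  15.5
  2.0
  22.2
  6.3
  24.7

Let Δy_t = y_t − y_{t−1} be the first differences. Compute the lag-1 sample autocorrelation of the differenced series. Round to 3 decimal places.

First differences Δy: 12.9, -7.7, 13.9, -11.4, 6.6, -13.5, 20.2, -15.9, 18.4
Mean of differences = 2.6111
Numerator Σ(Δy_t−Δȳ)(Δy_{t+1}−Δȳ) = -1402.0512
Denominator Σ(Δy_t−Δȳ)² = 1712.7289
r_1(Δy) = -1402.0512 / 1712.7289 = -0.819

-0.819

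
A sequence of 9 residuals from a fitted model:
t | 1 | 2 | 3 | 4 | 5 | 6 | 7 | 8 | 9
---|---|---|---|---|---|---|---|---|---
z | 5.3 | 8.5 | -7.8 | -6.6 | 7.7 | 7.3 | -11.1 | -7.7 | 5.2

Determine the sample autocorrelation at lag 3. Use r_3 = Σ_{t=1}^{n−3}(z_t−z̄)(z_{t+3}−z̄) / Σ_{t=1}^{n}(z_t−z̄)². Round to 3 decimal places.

0.047

Mean z̄ = (5.3 + 8.5 − 7.8 − 6.6 + 7.7 + 7.3 − 11.1 − 7.7 + 5.2)/9 = 0.0889
Σ(z_t−z̄)(z_{t+3}−z̄) = (-34.8565) + (64.0179) + (-56.8877) + (74.8412) + (-59.2821) + (36.8568) = 24.6896
Denominator Σ(z_t−z̄)² = 526.7889
r_3 = 24.6896 / 526.7889 = 0.047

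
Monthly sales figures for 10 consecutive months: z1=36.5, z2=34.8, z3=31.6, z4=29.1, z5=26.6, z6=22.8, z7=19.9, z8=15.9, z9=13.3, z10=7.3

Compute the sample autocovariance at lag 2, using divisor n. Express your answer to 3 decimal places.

34.224

Mean z̄ = (36.5 + 34.8 + 31.6 + 29.1 + 26.6 + 22.8 + 19.9 + 15.9 + 13.3 + 7.3)/10 = 23.7800
Σ_{t=1}^{8}(z_t−z̄)(z_{t+2}−z̄) = 342.2412
γ_2 = 342.2412 / 10 = 34.224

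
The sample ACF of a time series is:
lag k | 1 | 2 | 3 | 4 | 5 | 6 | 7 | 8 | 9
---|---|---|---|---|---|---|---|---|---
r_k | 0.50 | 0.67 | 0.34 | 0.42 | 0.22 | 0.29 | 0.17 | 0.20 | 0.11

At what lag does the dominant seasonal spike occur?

The largest autocorrelation is r_2 = 0.67; the remaining lags stay at or below 0.50.
The dominant spike at lag 2 indicates a seasonal period of 2.

2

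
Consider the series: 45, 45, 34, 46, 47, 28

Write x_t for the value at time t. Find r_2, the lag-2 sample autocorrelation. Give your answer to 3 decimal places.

-0.371

Mean x̄ = (45 + 45 + 34 + 46 + 47 + 28)/6 = 40.8333
Deviations from mean: 4.1667, 4.1667, -6.8333, 5.1667, 6.1667, -12.8333
Numerator Σ_{t=1}^{4}(x_t−x̄)(x_{t+2}−x̄) = -115.3889
Denominator Σ(x_t−x̄)² = 310.8333
r_2 = -115.3889 / 310.8333 = -0.371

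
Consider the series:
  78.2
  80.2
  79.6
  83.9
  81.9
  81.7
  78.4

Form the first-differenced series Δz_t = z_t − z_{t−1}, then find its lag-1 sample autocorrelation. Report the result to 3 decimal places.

-0.301

First differences Δz: 2.0, -0.6, 4.3, -2.0, -0.2, -3.3
Mean of differences = 0.0333
Numerator Σ(Δz_t−Δz̄)(Δz_{t+1}−Δz̄) = -11.3711
Denominator Σ(Δz_t−Δz̄)² = 37.7733
r_1(Δz) = -11.3711 / 37.7733 = -0.301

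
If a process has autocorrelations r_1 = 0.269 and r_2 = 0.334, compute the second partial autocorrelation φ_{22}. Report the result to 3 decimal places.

φ_{22} = (r_2 − r_1²) / (1 − r_1²)
r_1² = (0.269)² = 0.072361
Numerator = 0.334 − 0.0724 = 0.2616; denominator = 1 − 0.0724 = 0.9276
φ_{22} = 0.2616 / 0.9276 = 0.282

0.282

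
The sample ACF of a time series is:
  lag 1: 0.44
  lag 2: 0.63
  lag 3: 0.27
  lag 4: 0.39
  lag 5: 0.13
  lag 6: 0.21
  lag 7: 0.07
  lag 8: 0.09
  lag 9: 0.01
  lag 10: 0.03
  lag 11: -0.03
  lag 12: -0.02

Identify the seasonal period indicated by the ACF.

The largest autocorrelation is r_2 = 0.63; the remaining lags stay at or below 0.44.
The dominant spike at lag 2 indicates a seasonal period of 2.

2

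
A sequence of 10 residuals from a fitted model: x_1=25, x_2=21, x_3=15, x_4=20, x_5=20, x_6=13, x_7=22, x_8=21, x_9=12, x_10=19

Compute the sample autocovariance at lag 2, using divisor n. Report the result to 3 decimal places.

-6.268

Mean x̄ = (25 + 21 + 15 + 20 + 20 + 13 + 22 + 21 + 12 + 19)/10 = 18.8000
Σ_{t=1}^{8}(x_t−x̄)(x_{t+2}−x̄) = -62.6800
γ_2 = -62.6800 / 10 = -6.268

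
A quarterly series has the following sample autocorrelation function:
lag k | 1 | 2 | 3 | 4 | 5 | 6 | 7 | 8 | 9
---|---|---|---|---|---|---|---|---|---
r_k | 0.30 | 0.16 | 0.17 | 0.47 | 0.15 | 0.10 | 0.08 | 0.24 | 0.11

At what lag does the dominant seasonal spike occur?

The largest autocorrelation is r_4 = 0.47; the remaining lags stay at or below 0.30. The elevated value at lag 1 (0.30), dropping to 0.16 at lag 2, reflects decaying short-term dependence rather than seasonality.
The dominant spike at lag 4 indicates a seasonal period of 4.

4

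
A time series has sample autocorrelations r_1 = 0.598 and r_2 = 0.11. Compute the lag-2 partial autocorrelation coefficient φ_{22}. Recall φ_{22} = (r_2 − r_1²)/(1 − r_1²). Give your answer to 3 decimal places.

-0.385

φ_{22} = (r_2 − r_1²) / (1 − r_1²)
r_1² = (0.598)² = 0.357604
Numerator = 0.11 − 0.3576 = -0.2476; denominator = 1 − 0.3576 = 0.6424
φ_{22} = -0.2476 / 0.6424 = -0.385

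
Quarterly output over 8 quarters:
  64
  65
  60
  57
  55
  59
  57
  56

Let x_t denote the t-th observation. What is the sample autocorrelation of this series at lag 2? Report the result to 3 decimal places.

Mean x̄ = (64 + 65 + 60 + 57 + 55 + 59 + 57 + 56)/8 = 59.1250
Deviations from mean: 4.8750, 5.8750, 0.8750, -2.1250, -4.1250, -0.1250, -2.1250, -3.1250
Numerator Σ_{t=1}^{6}(x_t−x̄)(x_{t+2}−x̄) = -2.4063
Denominator Σ(x_t−x̄)² = 94.8750
r_2 = -2.4063 / 94.8750 = -0.025

-0.025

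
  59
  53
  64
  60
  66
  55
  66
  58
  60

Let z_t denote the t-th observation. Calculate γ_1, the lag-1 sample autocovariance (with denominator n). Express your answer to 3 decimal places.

-10.359

Mean z̄ = (59 + 53 + 64 + 60 + 66 + 55 + 66 + 58 + 60)/9 = 60.1111
Σ_{t=1}^{8}(z_t−z̄)(z_{t+1}−z̄) = -93.2346
γ_1 = -93.2346 / 9 = -10.359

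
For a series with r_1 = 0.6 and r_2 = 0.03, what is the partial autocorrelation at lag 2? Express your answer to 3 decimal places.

-0.516

φ_{22} = (r_2 − r_1²) / (1 − r_1²)
r_1² = (0.6)² = 0.36
Numerator = 0.03 − 0.3600 = -0.3300; denominator = 1 − 0.3600 = 0.6400
φ_{22} = -0.3300 / 0.6400 = -0.516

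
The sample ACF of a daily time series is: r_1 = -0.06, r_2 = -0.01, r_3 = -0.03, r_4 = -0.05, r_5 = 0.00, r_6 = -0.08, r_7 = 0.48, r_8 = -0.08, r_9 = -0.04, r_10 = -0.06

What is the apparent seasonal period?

7

The largest autocorrelation is r_7 = 0.48; the remaining lags stay at or below 0.00.
The dominant spike at lag 7 indicates a seasonal period of 7.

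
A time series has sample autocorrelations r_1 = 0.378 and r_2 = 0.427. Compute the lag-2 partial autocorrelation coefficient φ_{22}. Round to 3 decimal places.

φ_{22} = (r_2 − r_1²) / (1 − r_1²)
r_1² = (0.378)² = 0.142884
Numerator = 0.427 − 0.1429 = 0.2841; denominator = 1 − 0.1429 = 0.8571
φ_{22} = 0.2841 / 0.8571 = 0.331

0.331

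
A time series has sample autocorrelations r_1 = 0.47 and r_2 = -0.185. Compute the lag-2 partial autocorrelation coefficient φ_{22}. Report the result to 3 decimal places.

φ_{22} = (r_2 − r_1²) / (1 − r_1²)
r_1² = (0.47)² = 0.2209
Numerator = -0.185 − 0.2209 = -0.4059; denominator = 1 − 0.2209 = 0.7791
φ_{22} = -0.4059 / 0.7791 = -0.521

-0.521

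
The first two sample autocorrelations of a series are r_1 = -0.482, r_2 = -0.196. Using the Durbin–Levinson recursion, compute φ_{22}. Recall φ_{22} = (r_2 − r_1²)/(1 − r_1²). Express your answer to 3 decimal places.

φ_{22} = (r_2 − r_1²) / (1 − r_1²)
r_1² = (-0.482)² = 0.232324
Numerator = -0.196 − 0.2323 = -0.4283; denominator = 1 − 0.2323 = 0.7677
φ_{22} = -0.4283 / 0.7677 = -0.558

-0.558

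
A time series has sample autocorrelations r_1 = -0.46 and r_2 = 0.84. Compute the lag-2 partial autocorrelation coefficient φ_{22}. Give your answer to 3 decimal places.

φ_{22} = (r_2 − r_1²) / (1 − r_1²)
r_1² = (-0.46)² = 0.2116
Numerator = 0.84 − 0.2116 = 0.6284; denominator = 1 − 0.2116 = 0.7884
φ_{22} = 0.6284 / 0.7884 = 0.797

0.797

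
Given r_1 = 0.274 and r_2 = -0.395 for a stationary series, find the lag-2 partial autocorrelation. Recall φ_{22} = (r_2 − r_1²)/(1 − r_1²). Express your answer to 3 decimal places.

φ_{22} = (r_2 − r_1²) / (1 − r_1²)
r_1² = (0.274)² = 0.075076
Numerator = -0.395 − 0.0751 = -0.4701; denominator = 1 − 0.0751 = 0.9249
φ_{22} = -0.4701 / 0.9249 = -0.508

-0.508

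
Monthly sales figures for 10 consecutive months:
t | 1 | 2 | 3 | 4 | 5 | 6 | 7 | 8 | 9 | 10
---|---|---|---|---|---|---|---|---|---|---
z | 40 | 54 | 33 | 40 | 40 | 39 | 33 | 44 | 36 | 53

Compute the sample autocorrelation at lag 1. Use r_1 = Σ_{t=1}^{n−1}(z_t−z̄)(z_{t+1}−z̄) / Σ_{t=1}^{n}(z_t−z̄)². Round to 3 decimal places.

Mean z̄ = (40 + 54 + 33 + 40 + 40 + 39 + 33 + 44 + 36 + 53)/10 = 41.2000
Numerator Σ_{t=1}^{9}(z_t−z̄)(z_{t+1}−z̄) = -187.2400
Denominator Σ(z_t−z̄)² = 481.6000
r_1 = -187.2400 / 481.6000 = -0.389

-0.389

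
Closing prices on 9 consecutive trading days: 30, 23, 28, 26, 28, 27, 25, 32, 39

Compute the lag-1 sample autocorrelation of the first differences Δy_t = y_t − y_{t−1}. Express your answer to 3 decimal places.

First differences Δy: -7, 5, -2, 2, -1, -2, 7, 7
Mean of differences = 1.1250
Numerator Σ(Δy_t−Δȳ)(Δy_{t+1}−Δȳ) = -25.3906
Denominator Σ(Δy_t−Δȳ)² = 174.8750
r_1(Δy) = -25.3906 / 174.8750 = -0.145

-0.145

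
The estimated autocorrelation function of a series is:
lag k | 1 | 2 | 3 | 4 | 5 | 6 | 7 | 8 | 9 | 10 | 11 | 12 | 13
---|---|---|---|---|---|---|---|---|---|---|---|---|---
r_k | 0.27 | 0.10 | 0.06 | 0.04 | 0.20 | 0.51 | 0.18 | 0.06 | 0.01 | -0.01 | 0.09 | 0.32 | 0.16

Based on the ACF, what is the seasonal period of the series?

6

The largest autocorrelation is r_6 = 0.51, with a weaker echo at lag 12 (0.32); the remaining lags stay at or below 0.27. The elevated value at lag 1 (0.27), dropping to 0.10 at lag 2, reflects decaying short-term dependence rather than seasonality.
The dominant spike at lag 6 indicates a seasonal period of 6.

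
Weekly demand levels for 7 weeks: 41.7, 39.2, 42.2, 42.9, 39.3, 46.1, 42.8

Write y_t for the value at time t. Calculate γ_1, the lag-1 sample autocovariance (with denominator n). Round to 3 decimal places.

-1.393

Mean ȳ = (41.7 + 39.2 + 42.2 + 42.9 + 39.3 + 46.1 + 42.8)/7 = 42.0286
Deviations: -0.3286, -2.8286, 0.1714, 0.8714, -2.7286, 4.0714, 0.7714
Σ_{t=1}^{6}(y_t−ȳ)(y_{t+1}−ȳ) = -9.7522
γ_1 = -9.7522 / 7 = -1.393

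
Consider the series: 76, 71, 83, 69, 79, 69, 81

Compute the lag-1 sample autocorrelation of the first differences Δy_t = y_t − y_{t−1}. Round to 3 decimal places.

First differences Δy: -5, 12, -14, 10, -10, 12
Mean of differences = 0.8333
Numerator Σ(Δy_t−Δȳ)(Δy_{t+1}−Δȳ) = -587.0278
Denominator Σ(Δy_t−Δȳ)² = 704.8333
r_1(Δy) = -587.0278 / 704.8333 = -0.833

-0.833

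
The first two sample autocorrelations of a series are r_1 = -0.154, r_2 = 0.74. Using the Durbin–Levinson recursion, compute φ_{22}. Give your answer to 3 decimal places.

φ_{22} = (r_2 − r_1²) / (1 − r_1²)
r_1² = (-0.154)² = 0.023716
Numerator = 0.74 − 0.0237 = 0.7163; denominator = 1 − 0.0237 = 0.9763
φ_{22} = 0.7163 / 0.9763 = 0.734

0.734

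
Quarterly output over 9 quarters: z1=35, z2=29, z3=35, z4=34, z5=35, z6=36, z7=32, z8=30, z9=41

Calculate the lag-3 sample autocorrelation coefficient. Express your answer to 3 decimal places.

Mean z̄ = (35 + 29 + 35 + 34 + 35 + 36 + 32 + 30 + 41)/9 = 34.1111
Σ(z_t−z̄)(z_{t+3}−z̄) = (-0.0988) + (-4.5432) + (1.6790) + (0.2346) + (-3.6543) + (13.0123) = 6.6296
Denominator Σ(z_t−z̄)² = 100.8889
r_3 = 6.6296 / 100.8889 = 0.066

0.066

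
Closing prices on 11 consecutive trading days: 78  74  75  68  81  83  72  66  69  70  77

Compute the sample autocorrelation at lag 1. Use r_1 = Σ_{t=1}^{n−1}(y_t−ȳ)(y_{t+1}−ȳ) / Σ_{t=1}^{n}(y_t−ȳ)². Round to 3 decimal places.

Mean ȳ = (78 + 74 + 75 + 68 + 81 + 83 + 72 + 66 + 69 + 70 + 77)/11 = 73.9091
Numerator Σ_{t=1}^{10}(y_t−ȳ)(y_{t+1}−ȳ) = 60.2645
Denominator Σ(y_t−ȳ)² = 300.9091
r_1 = 60.2645 / 300.9091 = 0.200

0.200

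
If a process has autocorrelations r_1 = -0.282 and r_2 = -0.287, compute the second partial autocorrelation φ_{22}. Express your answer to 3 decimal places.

φ_{22} = (r_2 − r_1²) / (1 − r_1²)
r_1² = (-0.282)² = 0.079524
Numerator = -0.287 − 0.0795 = -0.3665; denominator = 1 − 0.0795 = 0.9205
φ_{22} = -0.3665 / 0.9205 = -0.398

-0.398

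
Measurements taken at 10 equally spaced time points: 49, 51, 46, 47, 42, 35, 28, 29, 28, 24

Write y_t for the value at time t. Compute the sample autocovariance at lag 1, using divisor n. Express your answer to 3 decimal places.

Mean ȳ = (49 + 51 + 46 + 47 + 42 + 35 + 28 + 29 + 28 + 24)/10 = 37.9000
Σ_{t=1}^{9}(y_t−ȳ)(y_{t+1}−ȳ) = 693.1900
γ_1 = 693.1900 / 10 = 69.319

69.319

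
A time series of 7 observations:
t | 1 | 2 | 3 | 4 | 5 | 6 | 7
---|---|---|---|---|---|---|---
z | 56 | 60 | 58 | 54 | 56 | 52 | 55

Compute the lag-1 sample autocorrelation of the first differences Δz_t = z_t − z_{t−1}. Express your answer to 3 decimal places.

-0.453

First differences Δz: 4, -2, -4, 2, -4, 3
Mean of differences = -0.1667
Numerator Σ(Δz_t−Δz̄)(Δz_{t+1}−Δz̄) = -29.3611
Denominator Σ(Δz_t−Δz̄)² = 64.8333
r_1(Δz) = -29.3611 / 64.8333 = -0.453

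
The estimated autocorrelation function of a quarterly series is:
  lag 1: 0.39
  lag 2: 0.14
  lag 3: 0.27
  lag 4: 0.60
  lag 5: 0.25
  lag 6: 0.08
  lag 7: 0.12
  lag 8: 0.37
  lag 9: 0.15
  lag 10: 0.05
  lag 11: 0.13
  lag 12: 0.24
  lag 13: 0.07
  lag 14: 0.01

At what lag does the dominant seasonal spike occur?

The largest autocorrelation is r_4 = 0.60; the remaining lags stay at or below 0.39. The elevated value at lag 1 (0.39), dropping to 0.14 at lag 2, reflects decaying short-term dependence rather than seasonality.
The dominant spike at lag 4 indicates a seasonal period of 4.

4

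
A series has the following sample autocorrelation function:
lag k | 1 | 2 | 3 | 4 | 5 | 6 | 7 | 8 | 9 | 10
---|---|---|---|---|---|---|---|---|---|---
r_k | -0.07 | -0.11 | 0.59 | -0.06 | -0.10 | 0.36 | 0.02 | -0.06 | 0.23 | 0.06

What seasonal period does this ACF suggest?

3

The largest autocorrelation is r_3 = 0.59, with weaker echoes at lags 6 (0.36) and 9 (0.23); the remaining lags stay at or below 0.06.
The dominant spike at lag 3 indicates a seasonal period of 3.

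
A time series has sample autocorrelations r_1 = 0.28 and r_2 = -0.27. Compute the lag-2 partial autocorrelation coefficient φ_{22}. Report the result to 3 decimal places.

-0.378

φ_{22} = (r_2 − r_1²) / (1 − r_1²)
r_1² = (0.28)² = 0.0784
Numerator = -0.27 − 0.0784 = -0.3484; denominator = 1 − 0.0784 = 0.9216
φ_{22} = -0.3484 / 0.9216 = -0.378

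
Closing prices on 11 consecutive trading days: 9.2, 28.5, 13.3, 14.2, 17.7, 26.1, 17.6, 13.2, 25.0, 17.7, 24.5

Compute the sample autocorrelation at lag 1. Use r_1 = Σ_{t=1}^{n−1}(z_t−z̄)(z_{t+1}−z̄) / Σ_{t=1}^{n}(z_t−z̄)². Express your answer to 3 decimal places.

Mean z̄ = (9.2 + 28.5 + 13.3 + 14.2 + 17.7 + 26.1 + 17.6 + 13.2 + 25.0 + 17.7 + 24.5)/11 = 18.8182
Numerator Σ_{t=1}^{10}(z_t−z̄)(z_{t+1}−z̄) = -174.0649
Denominator Σ(z_t−z̄)² = 397.0964
r_1 = -174.0649 / 397.0964 = -0.438

-0.438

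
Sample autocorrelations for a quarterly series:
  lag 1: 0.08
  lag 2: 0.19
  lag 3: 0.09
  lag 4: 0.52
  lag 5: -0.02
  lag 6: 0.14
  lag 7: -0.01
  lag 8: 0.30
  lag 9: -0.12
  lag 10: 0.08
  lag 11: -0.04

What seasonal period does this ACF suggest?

The largest autocorrelation is r_4 = 0.52, with a weaker echo at lag 8 (0.30); the remaining lags stay at or below 0.19.
The dominant spike at lag 4 indicates a seasonal period of 4.

4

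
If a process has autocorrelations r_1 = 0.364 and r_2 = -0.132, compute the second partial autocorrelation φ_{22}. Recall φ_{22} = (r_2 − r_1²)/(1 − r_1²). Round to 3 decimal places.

-0.305

φ_{22} = (r_2 − r_1²) / (1 − r_1²)
r_1² = (0.364)² = 0.132496
Numerator = -0.132 − 0.1325 = -0.2645; denominator = 1 − 0.1325 = 0.8675
φ_{22} = -0.2645 / 0.8675 = -0.305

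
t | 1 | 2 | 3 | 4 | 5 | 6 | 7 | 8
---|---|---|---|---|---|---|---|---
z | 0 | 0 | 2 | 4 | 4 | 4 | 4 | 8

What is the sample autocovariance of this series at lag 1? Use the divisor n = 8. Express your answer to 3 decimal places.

Mean z̄ = (0 + 0 + 2 + 4 + 4 + 4 + 4 + 8)/8 = 3.2500
Σ_{t=1}^{7}(z_t−z̄)(z_{t+1}−z̄) = 18.9375
γ_1 = 18.9375 / 8 = 2.367

2.367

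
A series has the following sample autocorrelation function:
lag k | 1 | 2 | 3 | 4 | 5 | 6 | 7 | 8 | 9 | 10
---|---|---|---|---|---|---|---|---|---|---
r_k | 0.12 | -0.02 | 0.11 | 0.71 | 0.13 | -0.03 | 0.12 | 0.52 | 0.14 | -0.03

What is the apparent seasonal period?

4

The largest autocorrelation is r_4 = 0.71, with a weaker echo at lag 8 (0.52); the remaining lags stay at or below 0.14.
The dominant spike at lag 4 indicates a seasonal period of 4.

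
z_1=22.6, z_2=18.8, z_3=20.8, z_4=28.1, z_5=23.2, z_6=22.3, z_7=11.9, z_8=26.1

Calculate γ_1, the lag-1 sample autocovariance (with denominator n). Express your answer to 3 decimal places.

-5.517

Mean z̄ = (22.6 + 18.8 + 20.8 + 28.1 + 23.2 + 22.3 + 11.9 + 26.1)/8 = 21.7250
Deviations: 0.8750, -2.9250, -0.9250, 6.3750, 1.4750, 0.5750, -9.8250, 4.3750
Σ_{t=1}^{7}(z_t−z̄)(z_{t+1}−z̄) = -44.1331
γ_1 = -44.1331 / 8 = -5.517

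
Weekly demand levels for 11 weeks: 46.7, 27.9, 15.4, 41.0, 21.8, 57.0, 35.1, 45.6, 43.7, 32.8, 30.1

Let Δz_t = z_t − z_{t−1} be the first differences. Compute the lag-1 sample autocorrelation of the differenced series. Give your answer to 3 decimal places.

First differences Δz: -18.8, -12.5, 25.6, -19.2, 35.2, -21.9, 10.5, -1.9, -10.9, -2.7
Mean of differences = -1.6600
Numerator Σ(Δz_t−Δz̄)(Δz_{t+1}−Δz̄) = -2217.6216
Denominator Σ(Δz_t−Δz̄)² = 3464.7440
r_1(Δz) = -2217.6216 / 3464.7440 = -0.640

-0.640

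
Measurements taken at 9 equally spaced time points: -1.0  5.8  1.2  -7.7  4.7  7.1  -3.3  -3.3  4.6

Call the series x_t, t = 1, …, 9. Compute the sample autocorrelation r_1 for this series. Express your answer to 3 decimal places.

-0.214

Mean x̄ = (-1.0 + 5.8 + 1.2 − 7.7 + 4.7 + 7.1 − 3.3 − 3.3 + 4.6)/9 = 0.9000
Numerator Σ_{t=1}^{8}(x_t−x̄)(x_{t+1}−x̄) = -43.4800
Denominator Σ(x_t−x̄)² = 203.5200
r_1 = -43.4800 / 203.5200 = -0.214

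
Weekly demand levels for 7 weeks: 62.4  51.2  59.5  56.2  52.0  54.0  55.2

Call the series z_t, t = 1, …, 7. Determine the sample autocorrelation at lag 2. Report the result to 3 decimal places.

0.104

Mean z̄ = (62.4 + 51.2 + 59.5 + 56.2 + 52.0 + 54.0 + 55.2)/7 = 55.7857
Deviations from mean: 6.6143, -4.5857, 3.7143, 0.4143, -3.7857, -1.7857, -0.5857
Σ(z_t−z̄)(z_{t+2}−z̄) = (24.5673) + (-1.8998) + (-14.0612) + (-0.7398) + (2.2173) = 10.0839
Denominator Σ(z_t−z̄)² = 96.6086
r_2 = 10.0839 / 96.6086 = 0.104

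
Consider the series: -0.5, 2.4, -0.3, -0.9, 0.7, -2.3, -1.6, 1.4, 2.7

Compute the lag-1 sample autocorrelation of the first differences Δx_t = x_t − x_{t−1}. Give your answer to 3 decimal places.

First differences Δx: 2.9, -2.7, -0.6, 1.6, -3.0, 0.7, 3.0, 1.3
Mean of differences = 0.4000
Numerator Σ(Δx_t−Δx̄)(Δx_{t+1}−Δx̄) = -7.8300
Denominator Σ(Δx_t−Δx̄)² = 37.5200
r_1(Δx) = -7.8300 / 37.5200 = -0.209

-0.209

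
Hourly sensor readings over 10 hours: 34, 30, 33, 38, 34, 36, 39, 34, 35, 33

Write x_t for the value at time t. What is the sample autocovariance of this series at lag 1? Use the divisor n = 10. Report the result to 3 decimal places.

Mean x̄ = (34 + 30 + 33 + 38 + 34 + 36 + 39 + 34 + 35 + 33)/10 = 34.6000
Σ_{t=1}^{9}(x_t−x̄)(x_{t+1}−x̄) = 4.4400
γ_1 = 4.4400 / 10 = 0.444

0.444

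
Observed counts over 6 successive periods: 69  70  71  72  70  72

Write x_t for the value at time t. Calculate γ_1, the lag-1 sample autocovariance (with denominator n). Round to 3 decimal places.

-0.074

Mean x̄ = (69 + 70 + 71 + 72 + 70 + 72)/6 = 70.6667
Σ_{t=1}^{5}(x_t−x̄)(x_{t+1}−x̄) = -0.4444
γ_1 = -0.4444 / 6 = -0.074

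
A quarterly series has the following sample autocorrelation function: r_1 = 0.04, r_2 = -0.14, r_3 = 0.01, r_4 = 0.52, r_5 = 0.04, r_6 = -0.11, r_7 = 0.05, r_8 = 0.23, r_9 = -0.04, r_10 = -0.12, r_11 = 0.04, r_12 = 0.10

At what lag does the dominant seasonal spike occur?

The largest autocorrelation is r_4 = 0.52, with a weaker echo at lag 8 (0.23); the remaining lags stay at or below 0.10.
The dominant spike at lag 4 indicates a seasonal period of 4.

4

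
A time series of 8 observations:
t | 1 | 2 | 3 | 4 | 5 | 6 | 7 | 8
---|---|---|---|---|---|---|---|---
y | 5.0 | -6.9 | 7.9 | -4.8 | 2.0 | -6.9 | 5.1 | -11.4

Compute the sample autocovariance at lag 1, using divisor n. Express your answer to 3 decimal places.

Mean ȳ = (5.0 − 6.9 + 7.9 − 4.8 + 2.0 − 6.9 + 5.1 − 11.4)/8 = -1.2500
Σ_{t=1}^{7}(y_t−ȳ)(y_{t+1}−ȳ) = -249.7225
γ_1 = -249.7225 / 8 = -31.215

-31.215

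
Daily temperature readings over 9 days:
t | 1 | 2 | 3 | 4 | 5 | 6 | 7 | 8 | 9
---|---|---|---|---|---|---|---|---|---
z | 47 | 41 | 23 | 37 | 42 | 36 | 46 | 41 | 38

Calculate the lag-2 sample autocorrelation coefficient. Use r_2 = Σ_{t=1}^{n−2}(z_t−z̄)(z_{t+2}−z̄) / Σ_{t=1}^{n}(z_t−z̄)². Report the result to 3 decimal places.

-0.415

Mean z̄ = (47 + 41 + 23 + 37 + 42 + 36 + 46 + 41 + 38)/9 = 39.0000
Numerator Σ_{t=1}^{7}(z_t−z̄)(z_{t+2}−z̄) = -166.0000
Denominator Σ(z_t−z̄)² = 400.0000
r_2 = -166.0000 / 400.0000 = -0.415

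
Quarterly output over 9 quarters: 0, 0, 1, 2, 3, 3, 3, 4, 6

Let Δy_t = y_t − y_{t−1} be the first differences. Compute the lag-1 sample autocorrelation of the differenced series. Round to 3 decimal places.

First differences Δy: 0, 1, 1, 1, 0, 0, 1, 2
Mean of differences = 0.7500
Numerator Σ(Δy_t−Δȳ)(Δy_{t+1}−Δȳ) = 0.4375
Denominator Σ(Δy_t−Δȳ)² = 3.5000
r_1(Δy) = 0.4375 / 3.5000 = 0.125

0.125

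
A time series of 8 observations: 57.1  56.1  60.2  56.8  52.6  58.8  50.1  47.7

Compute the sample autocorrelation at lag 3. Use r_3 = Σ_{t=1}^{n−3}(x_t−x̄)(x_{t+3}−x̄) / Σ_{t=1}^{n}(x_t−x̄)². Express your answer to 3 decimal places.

0.221

Mean x̄ = (57.1 + 56.1 + 60.2 + 56.8 + 52.6 + 58.8 + 50.1 + 47.7)/8 = 54.9250
Σ(x_t−x̄)(x_{t+3}−x̄) = (4.0781) + (-2.7319) + (20.4406) + (-9.0469) + (16.7981) = 29.5381
Denominator Σ(x_t−x̄)² = 133.3550
r_3 = 29.5381 / 133.3550 = 0.221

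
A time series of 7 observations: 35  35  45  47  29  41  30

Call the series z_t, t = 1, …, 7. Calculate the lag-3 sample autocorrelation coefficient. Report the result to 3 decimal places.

-0.156

Mean z̄ = (35 + 35 + 45 + 47 + 29 + 41 + 30)/7 = 37.4286
Numerator Σ_{t=1}^{4}(z_t−z̄)(z_{t+3}−z̄) = -46.8367
Denominator Σ(z_t−z̄)² = 299.7143
r_3 = -46.8367 / 299.7143 = -0.156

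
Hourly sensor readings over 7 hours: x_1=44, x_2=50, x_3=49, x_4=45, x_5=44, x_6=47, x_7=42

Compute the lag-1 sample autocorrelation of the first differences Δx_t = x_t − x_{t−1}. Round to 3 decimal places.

First differences Δx: 6, -1, -4, -1, 3, -5
Mean of differences = -0.3333
Numerator Σ(Δx_t−Δx̄)(Δx_{t+1}−Δx̄) = -17.1111
Denominator Σ(Δx_t−Δx̄)² = 87.3333
r_1(Δx) = -17.1111 / 87.3333 = -0.196

-0.196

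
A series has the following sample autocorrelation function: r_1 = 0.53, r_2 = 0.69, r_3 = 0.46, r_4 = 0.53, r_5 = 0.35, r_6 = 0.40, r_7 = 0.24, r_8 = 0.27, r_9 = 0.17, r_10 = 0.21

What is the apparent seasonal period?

The largest autocorrelation is r_2 = 0.69; the remaining lags stay at or below 0.53.
The dominant spike at lag 2 indicates a seasonal period of 2.

2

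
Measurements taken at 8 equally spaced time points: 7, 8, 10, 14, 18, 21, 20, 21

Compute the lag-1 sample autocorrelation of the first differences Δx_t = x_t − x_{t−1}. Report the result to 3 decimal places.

0.300

First differences Δx: 1, 2, 4, 4, 3, -1, 1
Mean of differences = 2.0000
Numerator Σ(Δx_t−Δx̄)(Δx_{t+1}−Δx̄) = 6.0000
Denominator Σ(Δx_t−Δx̄)² = 20.0000
r_1(Δx) = 6.0000 / 20.0000 = 0.300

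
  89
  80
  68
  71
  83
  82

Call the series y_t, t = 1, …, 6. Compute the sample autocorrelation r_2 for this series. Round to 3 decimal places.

-0.609

Mean ȳ = (89 + 80 + 68 + 71 + 83 + 82)/6 = 78.8333
Numerator Σ_{t=1}^{4}(y_t−ȳ)(y_{t+2}−ȳ) = -189.2222
Denominator Σ(y_t−ȳ)² = 310.8333
r_2 = -189.2222 / 310.8333 = -0.609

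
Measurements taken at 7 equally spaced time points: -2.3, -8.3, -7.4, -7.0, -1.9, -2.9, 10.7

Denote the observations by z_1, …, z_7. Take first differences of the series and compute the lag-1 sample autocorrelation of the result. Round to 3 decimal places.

First differences Δz: -6.0, 0.9, 0.4, 5.1, -1.0, 13.6
Mean of differences = 2.1667
Numerator Σ(Δz_t−Δz̄)(Δz_{t+1}−Δz̄) = -38.0944
Denominator Σ(Δz_t−Δz̄)² = 220.7733
r_1(Δz) = -38.0944 / 220.7733 = -0.173

-0.173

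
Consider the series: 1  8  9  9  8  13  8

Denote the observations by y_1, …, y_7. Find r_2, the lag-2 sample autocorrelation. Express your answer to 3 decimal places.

Mean ȳ = (1 + 8 + 9 + 9 + 8 + 13 + 8)/7 = 8.0000
Deviations from mean: -7.0000, 0.0000, 1.0000, 1.0000, 0.0000, 5.0000, 0.0000
Numerator Σ_{t=1}^{5}(y_t−ȳ)(y_{t+2}−ȳ) = -2.0000
Denominator Σ(y_t−ȳ)² = 76.0000
r_2 = -2.0000 / 76.0000 = -0.026

-0.026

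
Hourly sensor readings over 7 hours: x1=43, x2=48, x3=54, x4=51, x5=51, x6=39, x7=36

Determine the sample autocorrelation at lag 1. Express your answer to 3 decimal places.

Mean x̄ = (43 + 48 + 54 + 51 + 51 + 39 + 36)/7 = 46.0000
Deviations from mean: -3.0000, 2.0000, 8.0000, 5.0000, 5.0000, -7.0000, -10.0000
Numerator Σ_{t=1}^{6}(x_t−x̄)(x_{t+1}−x̄) = 110.0000
Denominator Σ(x_t−x̄)² = 276.0000
r_1 = 110.0000 / 276.0000 = 0.399

0.399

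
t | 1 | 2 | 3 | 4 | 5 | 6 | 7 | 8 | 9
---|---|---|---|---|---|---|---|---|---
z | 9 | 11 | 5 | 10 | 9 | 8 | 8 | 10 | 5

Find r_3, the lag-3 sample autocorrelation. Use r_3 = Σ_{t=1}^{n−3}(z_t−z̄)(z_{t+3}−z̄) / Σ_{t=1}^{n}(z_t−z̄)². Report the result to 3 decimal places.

Mean z̄ = (9 + 11 + 5 + 10 + 9 + 8 + 8 + 10 + 5)/9 = 8.3333
Σ(z_t−z̄)(z_{t+3}−z̄) = (1.1111) + (1.7778) + (1.1111) + (-0.5556) + (1.1111) + (1.1111) = 5.6667
Denominator Σ(z_t−z̄)² = 36.0000
r_3 = 5.6667 / 36.0000 = 0.157

0.157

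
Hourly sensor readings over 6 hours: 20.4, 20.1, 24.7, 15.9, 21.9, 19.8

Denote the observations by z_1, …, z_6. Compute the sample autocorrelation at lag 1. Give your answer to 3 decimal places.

Mean z̄ = (20.4 + 20.1 + 24.7 + 15.9 + 21.9 + 19.8)/6 = 20.4667
Deviations from mean: -0.0667, -0.3667, 4.2333, -4.5667, 1.4333, -0.6667
Σ(z_t−z̄)(z_{t+1}−z̄) = (0.0244) + (-1.5522) + (-19.3322) + (-6.5456) + (-0.9556) = -28.3611
Denominator Σ(z_t−z̄)² = 41.4133
r_1 = -28.3611 / 41.4133 = -0.685

-0.685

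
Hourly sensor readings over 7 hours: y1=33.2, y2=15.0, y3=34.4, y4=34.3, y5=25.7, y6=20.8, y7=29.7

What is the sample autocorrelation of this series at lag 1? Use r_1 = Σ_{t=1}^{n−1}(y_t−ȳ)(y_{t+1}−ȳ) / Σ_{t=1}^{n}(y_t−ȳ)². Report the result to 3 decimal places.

-0.372

Mean ȳ = (33.2 + 15.0 + 34.4 + 34.3 + 25.7 + 20.8 + 29.7)/7 = 27.5857
Deviations from mean: 5.6143, -12.5857, 6.8143, 6.7143, -1.8857, -6.7857, 2.1143
Σ(y_t−ȳ)(y_{t+1}−ȳ) = (-70.6598) + (-85.7627) + (45.7531) + (-12.6612) + (12.7959) + (-14.3469) = -124.8816
Denominator Σ(y_t−ȳ)² = 335.5086
r_1 = -124.8816 / 335.5086 = -0.372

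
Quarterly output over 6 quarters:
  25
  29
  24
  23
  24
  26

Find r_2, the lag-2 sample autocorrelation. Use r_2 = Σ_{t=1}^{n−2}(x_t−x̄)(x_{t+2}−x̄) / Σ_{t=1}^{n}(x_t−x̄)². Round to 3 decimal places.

-0.375

Mean x̄ = (25 + 29 + 24 + 23 + 24 + 26)/6 = 25.1667
Deviations from mean: -0.1667, 3.8333, -1.1667, -2.1667, -1.1667, 0.8333
Numerator Σ_{t=1}^{4}(x_t−x̄)(x_{t+2}−x̄) = -8.5556
Denominator Σ(x_t−x̄)² = 22.8333
r_2 = -8.5556 / 22.8333 = -0.375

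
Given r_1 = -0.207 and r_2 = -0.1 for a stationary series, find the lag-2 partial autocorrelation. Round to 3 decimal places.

-0.149

φ_{22} = (r_2 − r_1²) / (1 − r_1²)
r_1² = (-0.207)² = 0.042849
Numerator = -0.1 − 0.0428 = -0.1428; denominator = 1 − 0.0428 = 0.9572
φ_{22} = -0.1428 / 0.9572 = -0.149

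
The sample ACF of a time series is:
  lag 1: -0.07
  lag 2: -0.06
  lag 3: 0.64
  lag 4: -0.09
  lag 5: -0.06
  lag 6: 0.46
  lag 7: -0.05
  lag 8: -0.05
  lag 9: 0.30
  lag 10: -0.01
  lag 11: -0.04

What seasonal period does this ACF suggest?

The largest autocorrelation is r_3 = 0.64, with weaker echoes at lags 6 (0.46) and 9 (0.30); the remaining lags stay at or below -0.01.
The dominant spike at lag 3 indicates a seasonal period of 3.

3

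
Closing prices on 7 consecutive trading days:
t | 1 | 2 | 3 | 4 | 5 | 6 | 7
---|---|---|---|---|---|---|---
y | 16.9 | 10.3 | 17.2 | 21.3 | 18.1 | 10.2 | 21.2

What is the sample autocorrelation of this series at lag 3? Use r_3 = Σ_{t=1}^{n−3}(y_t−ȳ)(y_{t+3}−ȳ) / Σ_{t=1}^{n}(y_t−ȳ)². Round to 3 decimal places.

0.082

Mean ȳ = (16.9 + 10.3 + 17.2 + 21.3 + 18.1 + 10.2 + 21.2)/7 = 16.4571
Deviations from mean: 0.4429, -6.1571, 0.7429, 4.8429, 1.6429, -6.2571, 4.7429
Numerator Σ_{t=1}^{4}(y_t−ȳ)(y_{t+3}−ȳ) = 10.3502
Denominator Σ(y_t−ȳ)² = 126.4571
r_3 = 10.3502 / 126.4571 = 0.082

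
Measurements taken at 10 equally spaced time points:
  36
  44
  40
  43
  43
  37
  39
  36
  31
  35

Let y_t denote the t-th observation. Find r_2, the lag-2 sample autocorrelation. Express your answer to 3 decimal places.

Mean ȳ = (36 + 44 + 40 + 43 + 43 + 37 + 39 + 36 + 31 + 35)/10 = 38.4000
Numerator Σ_{t=1}^{8}(y_t−ȳ)(y_{t+2}−ȳ) = 32.6800
Denominator Σ(y_t−ȳ)² = 156.4000
r_2 = 32.6800 / 156.4000 = 0.209

0.209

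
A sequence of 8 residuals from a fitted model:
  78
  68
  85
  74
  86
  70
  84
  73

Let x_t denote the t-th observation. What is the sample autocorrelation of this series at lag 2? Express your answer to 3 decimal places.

Mean x̄ = (78 + 68 + 85 + 74 + 86 + 70 + 84 + 73)/8 = 77.2500
Numerator Σ_{t=1}^{6}(x_t−x̄)(x_{t+2}−x̄) = 217.1250
Denominator Σ(x_t−x̄)² = 349.5000
r_2 = 217.1250 / 349.5000 = 0.621

0.621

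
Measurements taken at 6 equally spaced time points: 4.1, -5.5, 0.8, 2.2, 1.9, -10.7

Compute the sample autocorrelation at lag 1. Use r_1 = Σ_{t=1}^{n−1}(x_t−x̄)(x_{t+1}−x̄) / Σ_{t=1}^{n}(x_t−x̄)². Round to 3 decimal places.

-0.269

Mean x̄ = (4.1 − 5.5 + 0.8 + 2.2 + 1.9 − 10.7)/6 = -1.2000
Deviations from mean: 5.3000, -4.3000, 2.0000, 3.4000, 3.1000, -9.5000
Σ(x_t−x̄)(x_{t+1}−x̄) = (-22.7900) + (-8.6000) + (6.8000) + (10.5400) + (-29.4500) = -43.5000
Denominator Σ(x_t−x̄)² = 162.0000
r_1 = -43.5000 / 162.0000 = -0.269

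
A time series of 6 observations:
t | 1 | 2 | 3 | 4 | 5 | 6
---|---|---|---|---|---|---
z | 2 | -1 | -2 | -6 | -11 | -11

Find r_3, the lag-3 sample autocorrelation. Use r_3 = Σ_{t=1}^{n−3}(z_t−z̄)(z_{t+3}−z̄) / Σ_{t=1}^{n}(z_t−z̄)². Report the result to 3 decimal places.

Mean z̄ = (2 − 1 − 2 − 6 − 11 − 11)/6 = -4.8333
Numerator Σ_{t=1}^{3}(z_t−z̄)(z_{t+3}−z̄) = -49.0833
Denominator Σ(z_t−z̄)² = 146.8333
r_3 = -49.0833 / 146.8333 = -0.334

-0.334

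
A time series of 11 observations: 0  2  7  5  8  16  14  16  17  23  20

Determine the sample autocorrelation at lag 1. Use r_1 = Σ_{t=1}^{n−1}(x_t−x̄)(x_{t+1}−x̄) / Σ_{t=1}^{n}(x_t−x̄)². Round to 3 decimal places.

0.684

Mean x̄ = (0 + 2 + 7 + 5 + 8 + 16 + 14 + 16 + 17 + 23 + 20)/11 = 11.6364
Numerator Σ_{t=1}^{10}(x_t−x̄)(x_{t+1}−x̄) = 395.8678
Denominator Σ(x_t−x̄)² = 578.5455
r_1 = 395.8678 / 578.5455 = 0.684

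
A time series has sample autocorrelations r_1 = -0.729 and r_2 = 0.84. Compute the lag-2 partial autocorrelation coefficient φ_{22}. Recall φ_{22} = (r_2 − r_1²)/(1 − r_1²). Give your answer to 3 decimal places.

0.659

φ_{22} = (r_2 − r_1²) / (1 − r_1²)
r_1² = (-0.729)² = 0.531441
Numerator = 0.84 − 0.5314 = 0.3086; denominator = 1 − 0.5314 = 0.4686
φ_{22} = 0.3086 / 0.4686 = 0.659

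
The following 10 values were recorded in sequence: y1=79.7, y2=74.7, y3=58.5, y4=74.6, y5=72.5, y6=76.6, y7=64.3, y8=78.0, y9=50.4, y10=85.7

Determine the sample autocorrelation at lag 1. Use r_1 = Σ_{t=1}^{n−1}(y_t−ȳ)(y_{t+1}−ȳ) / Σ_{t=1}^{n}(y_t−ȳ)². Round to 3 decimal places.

Mean ȳ = (79.7 + 74.7 + 58.5 + 74.6 + 72.5 + 76.6 + 64.3 + 78.0 + 50.4 + 85.7)/10 = 71.5000
Numerator Σ_{t=1}^{9}(y_t−ȳ)(y_{t+1}−ȳ) = -567.7500
Denominator Σ(y_t−ȳ)² = 1024.0400
r_1 = -567.7500 / 1024.0400 = -0.554

-0.554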